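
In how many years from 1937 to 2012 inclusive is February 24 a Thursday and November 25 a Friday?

9

Check each year's weekday for February 24 and November 25:
  1937: Wed/Thu  1938: Thu/Fri ✓  1939: Fri/Sat  1940: Sat/Mon  1941: Mon/Tue  1942: Tue/Wed  1943: Wed/Thu  1944: Thu/Sat  1945: Sat/Sun  1946: Sun/Mon  1947: Mon/Tue  1948: Tue/Thu  1949: Thu/Fri ✓  1950: Fri/Sat  …(48 more)…  1999: Wed/Thu  2000: Thu/Sat  2001: Sat/Sun  2002: Sun/Mon  2003: Mon/Tue  2004: Tue/Thu  2005: Thu/Fri ✓  2006: Fri/Sat  2007: Sat/Sun  2008: Sun/Tue  2009: Tue/Wed  2010: Wed/Thu  2011: Thu/Fri ✓  2012: Fri/Sun
Both conditions hold in: 1938, 1949, 1955, 1966, 1977, 1983, 1994, 2005, 2011 — 9.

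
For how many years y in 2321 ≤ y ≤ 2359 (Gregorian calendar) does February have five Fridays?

February has 28 days (29 in leap years); it has five Fridays when Friday falls among the first (month-length − 28) days — i.e. when February 1 is Friday in a leap year (never in a common year).
February 1 by year: 2321:Tue 2322:Wed 2323:Thu 2324:Fri✓ 2325:Sun 2326:Mon 2327:Tue 2328:Wed 2329:Fri 2330:Sat 2331:Sun 2332:Mon 2333:Wed 2334:Thu 2335:Fri …(9 more)… 2345:Thu 2346:Fri 2347:Sat 2348:Sun 2349:Tue 2350:Wed 2351:Thu 2352:Fri✓ 2353:Sun 2354:Mon 2355:Tue 2356:Wed 2357:Fri 2358:Sat 2359:Sun
Years with five Fridays: 2324, 2352 → 2.

2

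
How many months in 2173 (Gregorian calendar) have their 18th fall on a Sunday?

2

Check the 18th of each month of 2173: Jan 18: Mon, Feb 18: Thu, Mar 18: Thu, Apr 18: Sun, May 18: Tue, Jun 18: Fri, Jul 18: Sun, Aug 18: Wed, Sep 18: Sat, Oct 18: Mon, Nov 18: Thu, Dec 18: Sat.
Sunday occurs in April, July — 2 months.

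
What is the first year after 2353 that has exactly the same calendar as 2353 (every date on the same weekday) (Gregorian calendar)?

Two years share a calendar iff Jan 1 falls on the same weekday and both are leap or both are common. 2353: Jan 1 is Thursday, common year.
2354: Jan 1 Friday, common
2355: Jan 1 Saturday, common
2356: Jan 1 Sunday, leap
2357: Jan 1 Tuesday, common
2358: Jan 1 Wednesday, common
2359: Jan 1 Thursday, common
2359 matches on both conditions.

2359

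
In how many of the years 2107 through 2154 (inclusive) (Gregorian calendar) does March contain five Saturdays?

21

March has 31 days; it has five Saturdays when Saturday falls among the first (month-length − 28) days — i.e. when March 1 is one of Saturday/Friday/Thursday.
March 1 by year: 2107:Tue 2108:Thu✓ 2109:Fri✓ 2110:Sat✓ 2111:Sun 2112:Tue 2113:Wed 2114:Thu✓ 2115:Fri✓ 2116:Sun 2117:Mon 2118:Tue 2119:Wed 2120:Fri✓ 2121:Sat✓ …(18 more)… 2140:Tue 2141:Wed 2142:Thu✓ 2143:Fri✓ 2144:Sun 2145:Mon 2146:Tue 2147:Wed 2148:Fri✓ 2149:Sat✓ 2150:Sun 2151:Mon 2152:Wed 2153:Thu✓ 2154:Fri✓
Years with five Saturdays: 2108, 2109, 2110, 2114, 2115, 2120, 2121, 2125, 2126, 2127, 2131, 2132, 2136, 2137, 2138, 2142, 2143, 2148, 2149, 2153, 2154 → 21.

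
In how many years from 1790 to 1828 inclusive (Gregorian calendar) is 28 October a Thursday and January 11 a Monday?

4

Check each year's weekday for 28 October and January 11:
  1790: Thu/Mon ✓  1791: Fri/Tue  1792: Sun/Wed  1793: Mon/Fri  1794: Tue/Sat  1795: Wed/Sun  1796: Fri/Mon  1797: Sat/Wed  1798: Sun/Thu  1799: Mon/Fri  1800: Tue/Sat  1801: Wed/Sun  1802: Thu/Mon ✓  1803: Fri/Tue  …(11 more)…  1815: Sat/Wed  1816: Mon/Thu  1817: Tue/Sat  1818: Wed/Sun  1819: Thu/Mon ✓  1820: Sat/Tue  1821: Sun/Thu  1822: Mon/Fri  1823: Tue/Sat  1824: Thu/Sun  1825: Fri/Tue  1826: Sat/Wed  1827: Sun/Thu  1828: Tue/Fri
Both conditions hold in: 1790, 1802, 1813, 1819 — 4.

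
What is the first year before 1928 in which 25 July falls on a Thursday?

1918

From one year to the next, a fixed date's weekday advances by 1, or by 2 when a Feb 29 lies between the two dates.
1928: July 25 is Wednesday.
1927: Monday (−2)
1926: Sunday (−1)
1925: Saturday (−1)
1924: Friday (−1)
1923: Wednesday (−2)
1922: Tuesday (−1)
1921: Monday (−1)
1920: Sunday (−1)
1919: Friday (−2)
1918: Thursday (−1)
25 July falls on a Thursday in 1918.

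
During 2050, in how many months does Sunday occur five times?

4

A month of length L has five Sundays iff its first Sunday is on day ≤ L−28 (so day 1–3 in a 31-day month, 1–2 in a 30-day month, day 1 in a leap February).
Checking each month of 2050: Jan starts Sat (31d) ✓; Feb starts Tue (28d); Mar starts Tue (31d); Apr starts Fri (30d); May starts Sun (31d) ✓; Jun starts Wed (30d); Jul starts Fri (31d) ✓; Aug starts Mon (31d); Sep starts Thu (30d); Oct starts Sat (31d) ✓; Nov starts Tue (30d); Dec starts Thu (31d).
Five-Sunday months: January, May, July, October → 4.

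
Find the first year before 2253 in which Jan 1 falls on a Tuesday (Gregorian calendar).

Jan 1 advances by 2 weekdays after a leap year and by 1 after a common year.
2253: Jan 1 is Saturday.
2252: Thursday (leap)
2251: Wednesday
2250: Tuesday
2250 begins on a Tuesday

2250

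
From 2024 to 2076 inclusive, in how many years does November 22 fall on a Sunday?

8

Track November 22's weekday year by year (advancing +1, or +2 across a Feb 29):
  2024: Fri  2025: Sat (+1)  2026: Sun (+1) ✓  2027: Mon (+1)  2028: Wed (+2)
  2029: Thu (+1)  2030: Fri (+1)  2031: Sat (+1)  2032: Mon (+2)  2033: Tue (+1)
  2034: Wed (+1)  2035: Thu (+1)  2036: Sat (+2)  2037: Sun (+1) ✓  … (25 more years) …
  2063: Thu (+1)  2064: Sat (+2)  2065: Sun (+1) ✓  2066: Mon (+1)  2067: Tue (+1)
  2068: Thu (+2)  2069: Fri (+1)  2070: Sat (+1)  2071: Sun (+1) ✓  2072: Tue (+2)
  2073: Wed (+1)  2074: Thu (+1)  2075: Fri (+1)  2076: Sun (+2) ✓
Sunday years: 2026, 2037, 2043, 2048, 2054, 2065, 2071, 2076 — 8 in total.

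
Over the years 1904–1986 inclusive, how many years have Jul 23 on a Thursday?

Track Jul 23's weekday year by year (advancing +1, or +2 across a Feb 29):
  1904: Sat  1905: Sun (+1)  1906: Mon (+1)  1907: Tue (+1)  1908: Thu (+2) ✓
  1909: Fri (+1)  1910: Sat (+1)  1911: Sun (+1)  1912: Tue (+2)  1913: Wed (+1)
  1914: Thu (+1) ✓  1915: Fri (+1)  1916: Sun (+2)  1917: Mon (+1)  … (55 more years) …
  1973: Mon (+1)  1974: Tue (+1)  1975: Wed (+1)  1976: Fri (+2)  1977: Sat (+1)
  1978: Sun (+1)  1979: Mon (+1)  1980: Wed (+2)  1981: Thu (+1) ✓  1982: Fri (+1)
  1983: Sat (+1)  1984: Mon (+2)  1985: Tue (+1)  1986: Wed (+1)
Thursday years: 1908, 1914, 1925, 1931, 1936, 1942, 1953, 1959, 1964, 1970, 1981 — 11 in total.

11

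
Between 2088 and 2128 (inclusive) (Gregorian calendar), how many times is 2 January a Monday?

Track 2 January's weekday year by year (advancing +1, or +2 across a Feb 29):
  2088: Fri  2089: Sun (+2)  2090: Mon (+1) ✓  2091: Tue (+1)  2092: Wed (+1)
  2093: Fri (+2)  2094: Sat (+1)  2095: Sun (+1)  2096: Mon (+1) ✓  2097: Wed (+2)
  2098: Thu (+1)  2099: Fri (+1)  2100: Sat (+1)  2101: Sun (+1)  … (13 more years) …
  2115: Wed (+1)  2116: Thu (+1)  2117: Sat (+2)  2118: Sun (+1)  2119: Mon (+1) ✓
  2120: Tue (+1)  2121: Thu (+2)  2122: Fri (+1)  2123: Sat (+1)  2124: Sun (+1)
  2125: Tue (+2)  2126: Wed (+1)  2127: Thu (+1)  2128: Fri (+1)
Monday years: 2090, 2096, 2102, 2108, 2113, 2119 — 6 in total.

6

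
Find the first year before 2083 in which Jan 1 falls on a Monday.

Jan 1 advances by 2 weekdays after a leap year and by 1 after a common year.
2083: Jan 1 is Friday.
2082: Thursday
2081: Wednesday
2080: Monday (leap)
2080 begins on a Monday

2080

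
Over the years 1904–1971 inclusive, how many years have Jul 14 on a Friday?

Track Jul 14's weekday year by year (advancing +1, or +2 across a Feb 29):
  1904: Thu  1905: Fri (+1) ✓  1906: Sat (+1)  1907: Sun (+1)  1908: Tue (+2)
  1909: Wed (+1)  1910: Thu (+1)  1911: Fri (+1) ✓  1912: Sun (+2)  1913: Mon (+1)
  1914: Tue (+1)  1915: Wed (+1)  1916: Fri (+2) ✓  1917: Sat (+1)  … (40 more years) …
  1958: Mon (+1)  1959: Tue (+1)  1960: Thu (+2)  1961: Fri (+1) ✓  1962: Sat (+1)
  1963: Sun (+1)  1964: Tue (+2)  1965: Wed (+1)  1966: Thu (+1)  1967: Fri (+1) ✓
  1968: Sun (+2)  1969: Mon (+1)  1970: Tue (+1)  1971: Wed (+1)
Friday years: 1905, 1911, 1916, 1922, 1933, 1939, 1944, 1950, 1961, 1967 — 10 in total.

10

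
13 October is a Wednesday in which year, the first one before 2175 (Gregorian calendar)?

2173

From one year to the next, a fixed date's weekday advances by 1, or by 2 when a Feb 29 lies between the two dates.
2175: October 13 is Friday.
2174: Thursday (−1)
2173: Wednesday (−1)
13 October falls on a Wednesday in 2173.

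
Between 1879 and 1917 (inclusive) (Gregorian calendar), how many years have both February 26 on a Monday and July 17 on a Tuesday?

5

Check each year's weekday for February 26 and July 17:
  1879: Wed/Thu  1880: Thu/Sat  1881: Sat/Sun  1882: Sun/Mon  1883: Mon/Tue ✓  1884: Tue/Thu  1885: Thu/Fri  1886: Fri/Sat  1887: Sat/Sun  1888: Sun/Tue  1889: Tue/Wed  1890: Wed/Thu  1891: Thu/Fri  1892: Fri/Sun  …(11 more)…  1904: Fri/Sun  1905: Sun/Mon  1906: Mon/Tue ✓  1907: Tue/Wed  1908: Wed/Fri  1909: Fri/Sat  1910: Sat/Sun  1911: Sun/Mon  1912: Mon/Wed  1913: Wed/Thu  1914: Thu/Fri  1915: Fri/Sat  1916: Sat/Mon  1917: Mon/Tue ✓
Both conditions hold in: 1883, 1894, 1900, 1906, 1917 — 5.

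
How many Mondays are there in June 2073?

June 2073 has 30 days and begins on Thursday.
The first Monday is June 5.
Mondays fall on 5, 12, 19, 26 — that's 4.

4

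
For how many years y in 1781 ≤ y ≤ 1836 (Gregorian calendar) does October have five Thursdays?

25

October has 31 days; it has five Thursdays when Thursday falls among the first (month-length − 28) days — i.e. when October 1 is one of Thursday/Wednesday/Tuesday.
October 1 by year: 1781:Mon 1782:Tue✓ 1783:Wed✓ 1784:Fri 1785:Sat 1786:Sun 1787:Mon 1788:Wed✓ 1789:Thu✓ 1790:Fri 1791:Sat 1792:Mon 1793:Tue✓ 1794:Wed✓ 1795:Thu✓ …(26 more)… 1822:Tue✓ 1823:Wed✓ 1824:Fri 1825:Sat 1826:Sun 1827:Mon 1828:Wed✓ 1829:Thu✓ 1830:Fri 1831:Sat 1832:Mon 1833:Tue✓ 1834:Wed✓ 1835:Thu✓ 1836:Sat
Years with five Thursdays: 1782, 1783, 1788, 1789, 1793, 1794, 1795, 1799, 1800, 1801, 1805, 1806, 1807, 1811, 1812, 1816, 1817, 1818, 1822, 1823, 1828, 1829, 1833, 1834, 1835 → 25.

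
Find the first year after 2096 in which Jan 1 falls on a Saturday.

2101

Jan 1 advances by 2 weekdays after a leap year and by 1 after a common year.
2096: Jan 1 is Sunday (leap).
2097: Tuesday
2098: Wednesday
2099: Thursday
2100: Friday
2101: Saturday
2101 begins on a Saturday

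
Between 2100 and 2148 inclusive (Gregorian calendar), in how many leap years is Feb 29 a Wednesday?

2

Leap years in 2100–2148: 12 of them.
Feb 29 weekday advances by 5 (mod 7) from one leap year to the next four years later (or differs when a century non-leap intervenes).
Leap-day weekdays: 2104:Fri 2108:Wed✓ 2112:Mon 2116:Sat 2120:Thu 2124:Tue 2128:Sun 2132:Fri 2136:Wed✓ 2140:Mon 2144:Sat 2148:Thu
Wednesday: 2108, 2136 → 2.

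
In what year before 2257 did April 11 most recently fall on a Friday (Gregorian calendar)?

From one year to the next, a fixed date's weekday advances by 1, or by 2 when a Feb 29 lies between the two dates.
2257: April 11 is Saturday.
2256: Friday (−1)
April 11 falls on a Friday in 2256.

2256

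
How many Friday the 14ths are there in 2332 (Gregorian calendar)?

1

Check the 14th of each month of 2332: Jan 14: Thu, Feb 14: Sun, Mar 14: Mon, Apr 14: Thu, May 14: Sat, Jun 14: Tue, Jul 14: Thu, Aug 14: Sun, Sep 14: Wed, Oct 14: Fri, Nov 14: Mon, Dec 14: Wed.
Friday occurs in October — 1 month.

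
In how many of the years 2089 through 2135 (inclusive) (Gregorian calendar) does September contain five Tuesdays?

September has 30 days; it has five Tuesdays when Tuesday falls among the first (month-length − 28) days — i.e. when September 1 is one of Tuesday/Monday.
September 1 by year: 2089:Thu 2090:Fri 2091:Sat 2092:Mon✓ 2093:Tue✓ 2094:Wed 2095:Thu 2096:Sat 2097:Sun 2098:Mon✓ 2099:Tue✓ 2100:Wed 2101:Thu 2102:Fri 2103:Sat …(17 more)… 2121:Mon✓ 2122:Tue✓ 2123:Wed 2124:Fri 2125:Sat 2126:Sun 2127:Mon✓ 2128:Wed 2129:Thu 2130:Fri 2131:Sat 2132:Mon✓ 2133:Tue✓ 2134:Wed 2135:Thu
Years with five Tuesdays: 2092, 2093, 2098, 2099, 2104, 2105, 2110, 2111, 2116, 2121, 2122, 2127, 2132, 2133 → 14.

14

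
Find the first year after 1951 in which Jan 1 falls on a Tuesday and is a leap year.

1952

Jan 1 advances by 2 weekdays after a leap year and by 1 after a common year.
1951: Jan 1 is Monday.
1952: Tuesday (leap)
1952 begins on a Tuesday and is a leap year.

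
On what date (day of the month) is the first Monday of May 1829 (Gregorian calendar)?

4

May 1, 1829 is a Friday, so the first Monday is the 4th.
The first Monday is 4 + 0 = 4.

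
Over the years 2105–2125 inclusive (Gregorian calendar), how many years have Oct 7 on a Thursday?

3

Track Oct 7's weekday year by year (advancing +1, or +2 across a Feb 29):
  2105: Wed  2106: Thu (+1) ✓  2107: Fri (+1)  2108: Sun (+2)  2109: Mon (+1)
  2110: Tue (+1)  2111: Wed (+1)  2112: Fri (+2)  2113: Sat (+1)  2114: Sun (+1)
  2115: Mon (+1)  2116: Wed (+2)  2117: Thu (+1) ✓  2118: Fri (+1)  2119: Sat (+1)
  2120: Mon (+2)  2121: Tue (+1)  2122: Wed (+1)  2123: Thu (+1) ✓  2124: Sat (+2)
  2125: Sun (+1)
Thursday years: 2106, 2117, 2123 — 3 in total.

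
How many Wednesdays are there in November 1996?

November 1996 has 30 days and begins on Friday.
The first Wednesday is November 6.
Wednesdays fall on 6, 13, 20, 27 — that's 4.

4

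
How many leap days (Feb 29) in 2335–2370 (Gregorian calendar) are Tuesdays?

1

Leap years in 2335–2370: 9 of them.
Feb 29 weekday advances by 5 (mod 7) from one leap year to the next four years later (or differs when a century non-leap intervenes).
Leap-day weekdays: 2336:Sat 2340:Thu 2344:Tue✓ 2348:Sun 2352:Fri 2356:Wed 2360:Mon 2364:Sat 2368:Thu
Tuesday: 2344 → 1.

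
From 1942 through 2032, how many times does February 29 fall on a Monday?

Leap years in 1942–2032: 23 of them.
Feb 29 weekday advances by 5 (mod 7) from one leap year to the next four years later (or differs when a century non-leap intervenes).
Leap-day weekdays: 1944:Tue 1948:Sun 1952:Fri 1956:Wed 1960:Mon✓ 1964:Sat 1968:Thu 1972:Tue 1976:Sun 1980:Fri 1984:Wed 1988:Mon✓ 1992:Sat 1996:Thu 2000:Tue 2004:Sun 2008:Fri 2012:Wed 2016:Mon✓ 2020:Sat 2024:Thu 2028:Tue 2032:Sun
Monday: 1960, 1988, 2016 → 3.

3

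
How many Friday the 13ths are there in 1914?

Check the 13th of each month of 1914: Jan 13: Tue, Feb 13: Fri, Mar 13: Fri, Apr 13: Mon, May 13: Wed, Jun 13: Sat, Jul 13: Mon, Aug 13: Thu, Sep 13: Sun, Oct 13: Tue, Nov 13: Fri, Dec 13: Sun.
Friday occurs in February, March, November — 3 months.

3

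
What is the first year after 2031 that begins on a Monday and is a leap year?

Jan 1 advances by 2 weekdays after a leap year and by 1 after a common year.
2031: Jan 1 is Wednesday.
2032: Thursday (leap)
2033: Saturday
2034: Sunday
2035: Monday
2036: Tuesday (leap)
2037: Thursday
2038: Friday
2039: Saturday
2040: Sunday (leap)
2041: Tuesday
2042: Wednesday
2043: Thursday
2044: Friday (leap)
2045: Sunday
2046: Monday
2047: Tuesday
2048: Wednesday (leap)
2049: Friday
2050: Saturday
2051: Sunday
2052: Monday (leap)
2052 begins on a Monday and is a leap year.

2052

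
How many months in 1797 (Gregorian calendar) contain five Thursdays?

4

A month of length L has five Thursdays iff its first Thursday is on day ≤ L−28 (so day 1–3 in a 31-day month, 1–2 in a 30-day month, day 1 in a leap February).
Checking each month of 1797: Jan starts Sun (31d); Feb starts Wed (28d); Mar starts Wed (31d) ✓; Apr starts Sat (30d); May starts Mon (31d); Jun starts Thu (30d) ✓; Jul starts Sat (31d); Aug starts Tue (31d) ✓; Sep starts Fri (30d); Oct starts Sun (31d); Nov starts Wed (30d) ✓; Dec starts Fri (31d).
Five-Thursday months: March, June, August, November → 4.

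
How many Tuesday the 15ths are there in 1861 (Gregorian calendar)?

Check the 15th of each month of 1861: Jan 15: Tue, Feb 15: Fri, Mar 15: Fri, Apr 15: Mon, May 15: Wed, Jun 15: Sat, Jul 15: Mon, Aug 15: Thu, Sep 15: Sun, Oct 15: Tue, Nov 15: Fri, Dec 15: Sun.
Tuesday occurs in January, October — 2 months.

2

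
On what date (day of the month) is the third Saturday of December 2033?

December 1, 2033 is a Thursday, so the first Saturday is the 3rd.
The third Saturday is 3 + 14 = 17.

17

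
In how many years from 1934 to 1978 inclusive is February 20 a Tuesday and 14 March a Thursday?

2

Check each year's weekday for February 20 and 14 March:
  1934: Tue/Wed  1935: Wed/Thu  1936: Thu/Sat  1937: Sat/Sun  1938: Sun/Mon  1939: Mon/Tue  1940: Tue/Thu ✓  1941: Thu/Fri  1942: Fri/Sat  1943: Sat/Sun  1944: Sun/Tue  1945: Tue/Wed  1946: Wed/Thu  1947: Thu/Fri  …(17 more)…  1965: Sat/Sun  1966: Sun/Mon  1967: Mon/Tue  1968: Tue/Thu ✓  1969: Thu/Fri  1970: Fri/Sat  1971: Sat/Sun  1972: Sun/Tue  1973: Tue/Wed  1974: Wed/Thu  1975: Thu/Fri  1976: Fri/Sun  1977: Sun/Mon  1978: Mon/Tue
Both conditions hold in: 1940, 1968 — 2.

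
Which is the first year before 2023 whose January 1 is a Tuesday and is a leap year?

2008

Jan 1 advances by 2 weekdays after a leap year and by 1 after a common year.
2023: Jan 1 is Sunday.
2022: Saturday
2021: Friday
2020: Wednesday (leap)
2019: Tuesday
2018: Monday
2017: Sunday
2016: Friday (leap)
2015: Thursday
2014: Wednesday
2013: Tuesday
2012: Sunday (leap)
2011: Saturday
2010: Friday
2009: Thursday
2008: Tuesday (leap)
2008 begins on a Tuesday and is a leap year.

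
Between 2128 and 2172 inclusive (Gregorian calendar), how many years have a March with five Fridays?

19

March has 31 days; it has five Fridays when Friday falls among the first (month-length − 28) days — i.e. when March 1 is one of Friday/Thursday/Wednesday.
March 1 by year: 2128:Mon 2129:Tue 2130:Wed✓ 2131:Thu✓ 2132:Sat 2133:Sun 2134:Mon 2135:Tue 2136:Thu✓ 2137:Fri✓ 2138:Sat 2139:Sun 2140:Tue 2141:Wed✓ 2142:Thu✓ …(15 more)… 2158:Wed✓ 2159:Thu✓ 2160:Sat 2161:Sun 2162:Mon 2163:Tue 2164:Thu✓ 2165:Fri✓ 2166:Sat 2167:Sun 2168:Tue 2169:Wed✓ 2170:Thu✓ 2171:Fri✓ 2172:Sun
Years with five Fridays: 2130, 2131, 2136, 2137, 2141, 2142, 2143, 2147, 2148, 2152, 2153, 2154, 2158, 2159, 2164, 2165, 2169, 2170, 2171 → 19.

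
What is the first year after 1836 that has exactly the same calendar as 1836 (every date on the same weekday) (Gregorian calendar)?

1864

Two years share a calendar iff Jan 1 falls on the same weekday and both are leap or both are common. 1836: Jan 1 is Friday, leap year.
1837: Jan 1 Sunday, common
1838: Jan 1 Monday, common
1839: Jan 1 Tuesday, common
1840: Jan 1 Wednesday, leap
1841: Jan 1 Friday, common
1842: Jan 1 Saturday, common
1843: Jan 1 Sunday, common
1844: Jan 1 Monday, leap
1845: Jan 1 Wednesday, common
1846: Jan 1 Thursday, common
1847: Jan 1 Friday, common
1848: Jan 1 Saturday, leap
1849: Jan 1 Monday, common
1850: Jan 1 Tuesday, common
1851: Jan 1 Wednesday, common
1852: Jan 1 Thursday, leap
1853: Jan 1 Saturday, common
1854: Jan 1 Sunday, common
1855: Jan 1 Monday, common
1856: Jan 1 Tuesday, leap
1857: Jan 1 Thursday, common
1858: Jan 1 Friday, common
1859: Jan 1 Saturday, common
1860: Jan 1 Sunday, leap
1861: Jan 1 Tuesday, common
1862: Jan 1 Wednesday, common
1863: Jan 1 Thursday, common
1864: Jan 1 Friday, leap
1864 matches on both conditions.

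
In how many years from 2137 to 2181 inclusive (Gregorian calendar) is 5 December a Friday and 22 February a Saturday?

Check each year's weekday for 5 December and 22 February:
  2137: Thu/Fri  2138: Fri/Sat ✓  2139: Sat/Sun  2140: Mon/Mon  2141: Tue/Wed  2142: Wed/Thu  2143: Thu/Fri  2144: Sat/Sat  2145: Sun/Mon  2146: Mon/Tue  2147: Tue/Wed  2148: Thu/Thu  2149: Fri/Sat ✓  2150: Sat/Sun  …(17 more)…  2168: Mon/Mon  2169: Tue/Wed  2170: Wed/Thu  2171: Thu/Fri  2172: Sat/Sat  2173: Sun/Mon  2174: Mon/Tue  2175: Tue/Wed  2176: Thu/Thu  2177: Fri/Sat ✓  2178: Sat/Sun  2179: Sun/Mon  2180: Tue/Tue  2181: Wed/Thu
Both conditions hold in: 2138, 2149, 2155, 2166, 2177 — 5.

5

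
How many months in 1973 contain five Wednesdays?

A month of length L has five Wednesdays iff its first Wednesday is on day ≤ L−28 (so day 1–3 in a 31-day month, 1–2 in a 30-day month, day 1 in a leap February).
Checking each month of 1973: Jan starts Mon (31d) ✓; Feb starts Thu (28d); Mar starts Thu (31d); Apr starts Sun (30d); May starts Tue (31d) ✓; Jun starts Fri (30d); Jul starts Sun (31d); Aug starts Wed (31d) ✓; Sep starts Sat (30d); Oct starts Mon (31d) ✓; Nov starts Thu (30d); Dec starts Sat (31d).
Five-Wednesday months: January, May, August, October → 4.

4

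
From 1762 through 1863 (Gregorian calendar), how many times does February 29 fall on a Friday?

Leap years in 1762–1863: 24 of them.
Feb 29 weekday advances by 5 (mod 7) from one leap year to the next four years later (or differs when a century non-leap intervenes).
Leap-day weekdays: 1764:Wed 1768:Mon 1772:Sat 1776:Thu 1780:Tue 1784:Sun 1788:Fri✓ 1792:Wed 1796:Mon 1804:Wed 1808:Mon 1812:Sat 1816:Thu 1820:Tue 1824:Sun 1828:Fri✓ 1832:Wed 1836:Mon 1840:Sat 1844:Thu 1848:Tue 1852:Sun 1856:Fri✓ 1860:Wed
Friday: 1788, 1828, 1856 → 3.

3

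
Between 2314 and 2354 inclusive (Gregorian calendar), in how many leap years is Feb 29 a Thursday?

1

Leap years in 2314–2354: 10 of them.
Feb 29 weekday advances by 5 (mod 7) from one leap year to the next four years later (or differs when a century non-leap intervenes).
Leap-day weekdays: 2316:Tue 2320:Sun 2324:Fri 2328:Wed 2332:Mon 2336:Sat 2340:Thu✓ 2344:Tue 2348:Sun 2352:Fri
Thursday: 2340 → 1.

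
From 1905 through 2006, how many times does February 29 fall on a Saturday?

Leap years in 1905–2006: 25 of them.
Feb 29 weekday advances by 5 (mod 7) from one leap year to the next four years later (or differs when a century non-leap intervenes).
Leap-day weekdays: 1908:Sat✓ 1912:Thu 1916:Tue 1920:Sun 1924:Fri 1928:Wed 1932:Mon 1936:Sat✓ 1940:Thu 1944:Tue 1948:Sun 1952:Fri 1956:Wed 1960:Mon 1964:Sat✓ 1968:Thu 1972:Tue 1976:Sun 1980:Fri 1984:Wed 1988:Mon 1992:Sat✓ 1996:Thu 2000:Tue 2004:Sun
Saturday: 1908, 1936, 1964, 1992 → 4.

4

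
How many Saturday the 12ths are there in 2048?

Check the 12th of each month of 2048: Jan 12: Sun, Feb 12: Wed, Mar 12: Thu, Apr 12: Sun, May 12: Tue, Jun 12: Fri, Jul 12: Sun, Aug 12: Wed, Sep 12: Sat, Oct 12: Mon, Nov 12: Thu, Dec 12: Sat.
Saturday occurs in September, December — 2 months.

2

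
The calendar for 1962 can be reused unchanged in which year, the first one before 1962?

1951

Two years share a calendar iff Jan 1 falls on the same weekday and both are leap or both are common. 1962: Jan 1 is Monday, common year.
1961: Jan 1 Sunday, common
1960: Jan 1 Friday, leap
1959: Jan 1 Thursday, common
1958: Jan 1 Wednesday, common
1957: Jan 1 Tuesday, common
1956: Jan 1 Sunday, leap
1955: Jan 1 Saturday, common
1954: Jan 1 Friday, common
1953: Jan 1 Thursday, common
1952: Jan 1 Tuesday, leap
1951: Jan 1 Monday, common
1951 matches on both conditions.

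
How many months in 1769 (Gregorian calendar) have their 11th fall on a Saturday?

3

Check the 11th of each month of 1769: Jan 11: Wed, Feb 11: Sat, Mar 11: Sat, Apr 11: Tue, May 11: Thu, Jun 11: Sun, Jul 11: Tue, Aug 11: Fri, Sep 11: Mon, Oct 11: Wed, Nov 11: Sat, Dec 11: Mon.
Saturday occurs in February, March, November — 3 months.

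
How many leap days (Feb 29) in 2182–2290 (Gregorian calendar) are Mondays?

4

Leap years in 2182–2290: 26 of them.
Feb 29 weekday advances by 5 (mod 7) from one leap year to the next four years later (or differs when a century non-leap intervenes).
Leap-day weekdays: 2184:Sun 2188:Fri 2192:Wed 2196:Mon✓ 2204:Wed 2208:Mon✓ 2212:Sat 2216:Thu 2220:Tue 2224:Sun 2228:Fri 2232:Wed 2236:Mon✓ 2240:Sat 2244:Thu 2248:Tue 2252:Sun 2256:Fri 2260:Wed 2264:Mon✓ 2268:Sat 2272:Thu 2276:Tue 2280:Sun 2284:Fri 2288:Wed
Monday: 2196, 2208, 2236, 2264 → 4.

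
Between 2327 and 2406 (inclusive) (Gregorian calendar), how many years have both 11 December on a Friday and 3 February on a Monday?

Check each year's weekday for 11 December and 3 February:
  2327: Sun/Thu  2328: Tue/Fri  2329: Wed/Sun  2330: Thu/Mon  2331: Fri/Tue  2332: Sun/Wed  2333: Mon/Fri  2334: Tue/Sat  2335: Wed/Sun  2336: Fri/Mon ✓  2337: Sat/Wed  2338: Sun/Thu  2339: Mon/Fri  2340: Wed/Sat  …(52 more)…  2393: Sat/Wed  2394: Sun/Thu  2395: Mon/Fri  2396: Wed/Sat  2397: Thu/Mon  2398: Fri/Tue  2399: Sat/Wed  2400: Mon/Thu  2401: Tue/Sat  2402: Wed/Sun  2403: Thu/Mon  2404: Sat/Tue  2405: Sun/Thu  2406: Mon/Fri
Both conditions hold in: 2336, 2364, 2392 — 3.

3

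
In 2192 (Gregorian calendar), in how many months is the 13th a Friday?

3

Check the 13th of each month of 2192: Jan 13: Fri, Feb 13: Mon, Mar 13: Tue, Apr 13: Fri, May 13: Sun, Jun 13: Wed, Jul 13: Fri, Aug 13: Mon, Sep 13: Thu, Oct 13: Sat, Nov 13: Tue, Dec 13: Thu.
Friday occurs in January, April, July — 3 months.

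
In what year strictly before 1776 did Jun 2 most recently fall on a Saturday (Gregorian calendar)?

1770

From one year to the next, a fixed date's weekday advances by 1, or by 2 when a Feb 29 lies between the two dates.
1776: June 2 is Sunday.
1775: Friday (−2)
1774: Thursday (−1)
1773: Wednesday (−1)
1772: Tuesday (−1)
1771: Sunday (−2)
1770: Saturday (−1)
Jun 2 falls on a Saturday in 1770.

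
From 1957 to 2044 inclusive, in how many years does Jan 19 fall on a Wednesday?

12

Track Jan 19's weekday year by year (advancing +1, or +2 across a Feb 29):
  1957: Sat  1958: Sun (+1)  1959: Mon (+1)  1960: Tue (+1)  1961: Thu (+2)
  1962: Fri (+1)  1963: Sat (+1)  1964: Sun (+1)  1965: Tue (+2)  1966: Wed (+1) ✓
  1967: Thu (+1)  1968: Fri (+1)  1969: Sun (+2)  1970: Mon (+1)  … (60 more years) …
  2031: Sun (+1)  2032: Mon (+1)  2033: Wed (+2) ✓  2034: Thu (+1)  2035: Fri (+1)
  2036: Sat (+1)  2037: Mon (+2)  2038: Tue (+1)  2039: Wed (+1) ✓  2040: Thu (+1)
  2041: Sat (+2)  2042: Sun (+1)  2043: Mon (+1)  2044: Tue (+1)
Wednesday years: 1966, 1972, 1977, 1983, 1994, 2000, 2005, 2011, 2022, 2028, 2033, 2039 — 12 in total.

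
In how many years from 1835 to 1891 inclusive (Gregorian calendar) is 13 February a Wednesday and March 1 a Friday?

Check each year's weekday for 13 February and March 1:
  1835: Fri/Sun  1836: Sat/Tue  1837: Mon/Wed  1838: Tue/Thu  1839: Wed/Fri ✓  1840: Thu/Sun  1841: Sat/Mon  1842: Sun/Tue  1843: Mon/Wed  1844: Tue/Fri  1845: Thu/Sat  1846: Fri/Sun  1847: Sat/Mon  1848: Sun/Wed  …(29 more)…  1878: Wed/Fri ✓  1879: Thu/Sat  1880: Fri/Mon  1881: Sun/Tue  1882: Mon/Wed  1883: Tue/Thu  1884: Wed/Sat  1885: Fri/Sun  1886: Sat/Mon  1887: Sun/Tue  1888: Mon/Thu  1889: Wed/Fri ✓  1890: Thu/Sat  1891: Fri/Sun
Both conditions hold in: 1839, 1850, 1861, 1867, 1878, 1889 — 6.

6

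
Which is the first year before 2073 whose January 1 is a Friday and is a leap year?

Jan 1 advances by 2 weekdays after a leap year and by 1 after a common year.
2073: Jan 1 is Sunday.
2072: Friday (leap)
2072 begins on a Friday and is a leap year.

2072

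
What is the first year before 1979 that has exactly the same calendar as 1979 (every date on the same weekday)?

1973

Two years share a calendar iff Jan 1 falls on the same weekday and both are leap or both are common. 1979: Jan 1 is Monday, common year.
1978: Jan 1 Sunday, common
1977: Jan 1 Saturday, common
1976: Jan 1 Thursday, leap
1975: Jan 1 Wednesday, common
1974: Jan 1 Tuesday, common
1973: Jan 1 Monday, common
1973 matches on both conditions.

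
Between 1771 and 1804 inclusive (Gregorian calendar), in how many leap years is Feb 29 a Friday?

Leap years in 1771–1804: 8 of them.
Feb 29 weekday advances by 5 (mod 7) from one leap year to the next four years later (or differs when a century non-leap intervenes).
Leap-day weekdays: 1772:Sat 1776:Thu 1780:Tue 1784:Sun 1788:Fri✓ 1792:Wed 1796:Mon 1804:Wed
Friday: 1788 → 1.

1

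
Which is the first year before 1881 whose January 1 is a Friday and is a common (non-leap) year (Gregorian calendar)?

1875

Jan 1 advances by 2 weekdays after a leap year and by 1 after a common year.
1881: Jan 1 is Saturday.
1880: Thursday (leap)
1879: Wednesday
1878: Tuesday
1877: Monday
1876: Saturday (leap)
1875: Friday
1875 begins on a Friday and is a common year.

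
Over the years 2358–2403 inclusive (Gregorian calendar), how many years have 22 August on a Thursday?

Track 22 August's weekday year by year (advancing +1, or +2 across a Feb 29):
  2358: Fri  2359: Sat (+1)  2360: Mon (+2)  2361: Tue (+1)  2362: Wed (+1)
  2363: Thu (+1) ✓  2364: Sat (+2)  2365: Sun (+1)  2366: Mon (+1)  2367: Tue (+1)
  2368: Thu (+2) ✓  2369: Fri (+1)  2370: Sat (+1)  2371: Sun (+1)  … (18 more years) …
  2390: Wed (+1)  2391: Thu (+1) ✓  2392: Sat (+2)  2393: Sun (+1)  2394: Mon (+1)
  2395: Tue (+1)  2396: Thu (+2) ✓  2397: Fri (+1)  2398: Sat (+1)  2399: Sun (+1)
  2400: Tue (+2)  2401: Wed (+1)  2402: Thu (+1) ✓  2403: Fri (+1)
Thursday years: 2363, 2368, 2374, 2385, 2391, 2396, 2402 — 7 in total.

7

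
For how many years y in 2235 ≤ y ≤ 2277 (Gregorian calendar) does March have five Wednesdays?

19

March has 31 days; it has five Wednesdays when Wednesday falls among the first (month-length − 28) days — i.e. when March 1 is one of Wednesday/Tuesday/Monday.
March 1 by year: 2235:Sun 2236:Tue✓ 2237:Wed✓ 2238:Thu 2239:Fri 2240:Sun 2241:Mon✓ 2242:Tue✓ 2243:Wed✓ 2244:Fri 2245:Sat 2246:Sun 2247:Mon✓ 2248:Wed✓ 2249:Thu …(13 more)… 2263:Sun 2264:Tue✓ 2265:Wed✓ 2266:Thu 2267:Fri 2268:Sun 2269:Mon✓ 2270:Tue✓ 2271:Wed✓ 2272:Fri 2273:Sat 2274:Sun 2275:Mon✓ 2276:Wed✓ 2277:Thu
Years with five Wednesdays: 2236, 2237, 2241, 2242, 2243, 2247, 2248, 2252, 2253, 2254, 2258, 2259, 2264, 2265, 2269, 2270, 2271, 2275, 2276 → 19.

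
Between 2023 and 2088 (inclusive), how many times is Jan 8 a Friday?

9

Track Jan 8's weekday year by year (advancing +1, or +2 across a Feb 29):
  2023: Sun  2024: Mon (+1)  2025: Wed (+2)  2026: Thu (+1)  2027: Fri (+1) ✓
  2028: Sat (+1)  2029: Mon (+2)  2030: Tue (+1)  2031: Wed (+1)  2032: Thu (+1)
  2033: Sat (+2)  2034: Sun (+1)  2035: Mon (+1)  2036: Tue (+1)  … (38 more years) …
  2075: Tue (+1)  2076: Wed (+1)  2077: Fri (+2) ✓  2078: Sat (+1)  2079: Sun (+1)
  2080: Mon (+1)  2081: Wed (+2)  2082: Thu (+1)  2083: Fri (+1) ✓  2084: Sat (+1)
  2085: Mon (+2)  2086: Tue (+1)  2087: Wed (+1)  2088: Thu (+1)
Friday years: 2027, 2038, 2044, 2049, 2055, 2066, 2072, 2077, 2083 — 9 in total.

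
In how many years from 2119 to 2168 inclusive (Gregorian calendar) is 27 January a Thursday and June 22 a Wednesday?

Check each year's weekday for 27 January and June 22:
  2119: Fri/Thu  2120: Sat/Sat  2121: Mon/Sun  2122: Tue/Mon  2123: Wed/Tue  2124: Thu/Thu  2125: Sat/Fri  2126: Sun/Sat  2127: Mon/Sun  2128: Tue/Tue  2129: Thu/Wed ✓  2130: Fri/Thu  2131: Sat/Fri  2132: Sun/Sun  …(22 more)…  2155: Mon/Sun  2156: Tue/Tue  2157: Thu/Wed ✓  2158: Fri/Thu  2159: Sat/Fri  2160: Sun/Sun  2161: Tue/Mon  2162: Wed/Tue  2163: Thu/Wed ✓  2164: Fri/Fri  2165: Sun/Sat  2166: Mon/Sun  2167: Tue/Mon  2168: Wed/Wed
Both conditions hold in: 2129, 2135, 2146, 2157, 2163 — 5.

5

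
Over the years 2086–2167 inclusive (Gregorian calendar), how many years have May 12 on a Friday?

Track May 12's weekday year by year (advancing +1, or +2 across a Feb 29):
  2086: Sun  2087: Mon (+1)  2088: Wed (+2)  2089: Thu (+1)  2090: Fri (+1) ✓
  2091: Sat (+1)  2092: Mon (+2)  2093: Tue (+1)  2094: Wed (+1)  2095: Thu (+1)
  2096: Sat (+2)  2097: Sun (+1)  2098: Mon (+1)  2099: Tue (+1)  … (54 more years) …
  2154: Sun (+1)  2155: Mon (+1)  2156: Wed (+2)  2157: Thu (+1)  2158: Fri (+1) ✓
  2159: Sat (+1)  2160: Mon (+2)  2161: Tue (+1)  2162: Wed (+1)  2163: Thu (+1)
  2164: Sat (+2)  2165: Sun (+1)  2166: Mon (+1)  2167: Tue (+1)
Friday years: 2090, 2102, 2113, 2119, 2124, 2130, 2141, 2147, 2152, 2158 — 10 in total.

10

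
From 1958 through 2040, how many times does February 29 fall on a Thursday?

3

Leap years in 1958–2040: 21 of them.
Feb 29 weekday advances by 5 (mod 7) from one leap year to the next four years later (or differs when a century non-leap intervenes).
Leap-day weekdays: 1960:Mon 1964:Sat 1968:Thu✓ 1972:Tue 1976:Sun 1980:Fri 1984:Wed 1988:Mon 1992:Sat 1996:Thu✓ 2000:Tue 2004:Sun 2008:Fri 2012:Wed 2016:Mon 2020:Sat 2024:Thu✓ 2028:Tue 2032:Sun 2036:Fri 2040:Wed
Thursday: 1968, 1996, 2024 → 3.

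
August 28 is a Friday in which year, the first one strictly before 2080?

2076

From one year to the next, a fixed date's weekday advances by 1, or by 2 when a Feb 29 lies between the two dates.
2080: August 28 is Wednesday.
2079: Monday (−2)
2078: Sunday (−1)
2077: Saturday (−1)
2076: Friday (−1)
August 28 falls on a Friday in 2076.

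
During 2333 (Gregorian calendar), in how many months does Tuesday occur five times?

4

A month of length L has five Tuesdays iff its first Tuesday is on day ≤ L−28 (so day 1–3 in a 31-day month, 1–2 in a 30-day month, day 1 in a leap February).
Checking each month of 2333: Jan starts Sun (31d) ✓; Feb starts Wed (28d); Mar starts Wed (31d); Apr starts Sat (30d); May starts Mon (31d) ✓; Jun starts Thu (30d); Jul starts Sat (31d); Aug starts Tue (31d) ✓; Sep starts Fri (30d); Oct starts Sun (31d) ✓; Nov starts Wed (30d); Dec starts Fri (31d).
Five-Tuesday months: January, May, August, October → 4.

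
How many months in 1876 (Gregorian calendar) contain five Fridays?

4

A month of length L has five Fridays iff its first Friday is on day ≤ L−28 (so day 1–3 in a 31-day month, 1–2 in a 30-day month, day 1 in a leap February).
Checking each month of 1876: Jan starts Sat (31d); Feb starts Tue (29d); Mar starts Wed (31d) ✓; Apr starts Sat (30d); May starts Mon (31d); Jun starts Thu (30d) ✓; Jul starts Sat (31d); Aug starts Tue (31d); Sep starts Fri (30d) ✓; Oct starts Sun (31d); Nov starts Wed (30d); Dec starts Fri (31d) ✓.
Five-Friday months: March, June, September, December → 4.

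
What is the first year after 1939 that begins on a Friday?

Jan 1 advances by 2 weekdays after a leap year and by 1 after a common year.
1939: Jan 1 is Sunday.
1940: Monday (leap)
1941: Wednesday
1942: Thursday
1943: Friday
1943 begins on a Friday

1943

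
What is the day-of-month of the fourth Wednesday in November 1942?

November 1, 1942 is a Sunday, so the first Wednesday is the 4th.
The fourth Wednesday is 4 + 21 = 25.

25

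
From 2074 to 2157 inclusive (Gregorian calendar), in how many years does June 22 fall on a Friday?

12

Track June 22's weekday year by year (advancing +1, or +2 across a Feb 29):
  2074: Fri ✓  2075: Sat (+1)  2076: Mon (+2)  2077: Tue (+1)  2078: Wed (+1)
  2079: Thu (+1)  2080: Sat (+2)  2081: Sun (+1)  2082: Mon (+1)  2083: Tue (+1)
  2084: Thu (+2)  2085: Fri (+1) ✓  2086: Sat (+1)  2087: Sun (+1)  … (56 more years) …
  2144: Mon (+2)  2145: Tue (+1)  2146: Wed (+1)  2147: Thu (+1)  2148: Sat (+2)
  2149: Sun (+1)  2150: Mon (+1)  2151: Tue (+1)  2152: Thu (+2)  2153: Fri (+1) ✓
  2154: Sat (+1)  2155: Sun (+1)  2156: Tue (+2)  2157: Wed (+1)
Friday years: 2074, 2085, 2091, 2096, 2103, 2108, 2114, 2125, 2131, 2136, 2142, 2153 — 12 in total.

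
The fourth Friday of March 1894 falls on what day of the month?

March 1, 1894 is a Thursday, so the first Friday is the 2nd.
The fourth Friday is 2 + 21 = 23.

23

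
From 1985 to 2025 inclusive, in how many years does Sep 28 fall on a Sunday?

6

Track Sep 28's weekday year by year (advancing +1, or +2 across a Feb 29):
  1985: Sat  1986: Sun (+1) ✓  1987: Mon (+1)  1988: Wed (+2)  1989: Thu (+1)
  1990: Fri (+1)  1991: Sat (+1)  1992: Mon (+2)  1993: Tue (+1)  1994: Wed (+1)
  1995: Thu (+1)  1996: Sat (+2)  1997: Sun (+1) ✓  1998: Mon (+1)  … (13 more years) …
  2012: Fri (+2)  2013: Sat (+1)  2014: Sun (+1) ✓  2015: Mon (+1)  2016: Wed (+2)
  2017: Thu (+1)  2018: Fri (+1)  2019: Sat (+1)  2020: Mon (+2)  2021: Tue (+1)
  2022: Wed (+1)  2023: Thu (+1)  2024: Sat (+2)  2025: Sun (+1) ✓
Sunday years: 1986, 1997, 2003, 2008, 2014, 2025 — 6 in total.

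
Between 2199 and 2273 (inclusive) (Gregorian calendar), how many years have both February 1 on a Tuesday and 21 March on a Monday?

Check each year's weekday for February 1 and 21 March:
  2199: Fri/Thu  2200: Sat/Fri  2201: Sun/Sat  2202: Mon/Sun  2203: Tue/Mon ✓  2204: Wed/Wed  2205: Fri/Thu  2206: Sat/Fri  2207: Sun/Sat  2208: Mon/Mon  2209: Wed/Tue  2210: Thu/Wed  2211: Fri/Thu  2212: Sat/Sat  …(47 more)…  2260: Wed/Wed  2261: Fri/Thu  2262: Sat/Fri  2263: Sun/Sat  2264: Mon/Mon  2265: Wed/Tue  2266: Thu/Wed  2267: Fri/Thu  2268: Sat/Sat  2269: Mon/Sun  2270: Tue/Mon ✓  2271: Wed/Tue  2272: Thu/Thu  2273: Sat/Fri
Both conditions hold in: 2203, 2214, 2225, 2231, 2242, 2253, 2259, 2270 — 8.

8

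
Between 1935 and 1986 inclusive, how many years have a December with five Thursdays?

22

December has 31 days; it has five Thursdays when Thursday falls among the first (month-length − 28) days — i.e. when December 1 is one of Thursday/Wednesday/Tuesday.
December 1 by year: 1935:Sun 1936:Tue✓ 1937:Wed✓ 1938:Thu✓ 1939:Fri 1940:Sun 1941:Mon 1942:Tue✓ 1943:Wed✓ 1944:Fri 1945:Sat 1946:Sun 1947:Mon 1948:Wed✓ 1949:Thu✓ …(22 more)… 1972:Fri 1973:Sat 1974:Sun 1975:Mon 1976:Wed✓ 1977:Thu✓ 1978:Fri 1979:Sat 1980:Mon 1981:Tue✓ 1982:Wed✓ 1983:Thu✓ 1984:Sat 1985:Sun 1986:Mon
Years with five Thursdays: 1936, 1937, 1938, 1942, 1943, 1948, 1949, 1953, 1954, 1955, 1959, 1960, 1964, 1965, 1966, 1970, 1971, 1976, 1977, 1981, 1982, 1983 → 22.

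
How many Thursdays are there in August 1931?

4

August 1931 has 31 days and begins on Saturday.
The first Thursday is August 6.
Thursdays fall on 6, 13, 20, 27 — that's 4.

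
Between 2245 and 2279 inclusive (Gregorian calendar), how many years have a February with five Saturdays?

February has 28 days (29 in leap years); it has five Saturdays when Saturday falls among the first (month-length − 28) days — i.e. when February 1 is Saturday in a leap year (never in a common year).
February 1 by year: 2245:Sat 2246:Sun 2247:Mon 2248:Tue 2249:Thu 2250:Fri 2251:Sat 2252:Sun 2253:Tue 2254:Wed 2255:Thu 2256:Fri 2257:Sun 2258:Mon 2259:Tue …(5 more)… 2265:Wed 2266:Thu 2267:Fri 2268:Sat✓ 2269:Mon 2270:Tue 2271:Wed 2272:Thu 2273:Sat 2274:Sun 2275:Mon 2276:Tue 2277:Thu 2278:Fri 2279:Sat
Years with five Saturdays: 2268 → 1.

1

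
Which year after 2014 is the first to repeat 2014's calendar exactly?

Two years share a calendar iff Jan 1 falls on the same weekday and both are leap or both are common. 2014: Jan 1 is Wednesday, common year.
2015: Jan 1 Thursday, common
2016: Jan 1 Friday, leap
2017: Jan 1 Sunday, common
2018: Jan 1 Monday, common
2019: Jan 1 Tuesday, common
2020: Jan 1 Wednesday, leap
2021: Jan 1 Friday, common
2022: Jan 1 Saturday, common
2023: Jan 1 Sunday, common
2024: Jan 1 Monday, leap
2025: Jan 1 Wednesday, common
2025 matches on both conditions.

2025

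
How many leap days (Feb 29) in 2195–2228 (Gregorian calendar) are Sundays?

1

Leap years in 2195–2228: 8 of them.
Feb 29 weekday advances by 5 (mod 7) from one leap year to the next four years later (or differs when a century non-leap intervenes).
Leap-day weekdays: 2196:Mon 2204:Wed 2208:Mon 2212:Sat 2216:Thu 2220:Tue 2224:Sun✓ 2228:Fri
Sunday: 2224 → 1.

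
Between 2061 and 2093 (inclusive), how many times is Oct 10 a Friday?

Track Oct 10's weekday year by year (advancing +1, or +2 across a Feb 29):
  2061: Mon  2062: Tue (+1)  2063: Wed (+1)  2064: Fri (+2) ✓  2065: Sat (+1)
  2066: Sun (+1)  2067: Mon (+1)  2068: Wed (+2)  2069: Thu (+1)  2070: Fri (+1) ✓
  2071: Sat (+1)  2072: Mon (+2)  2073: Tue (+1)  2074: Wed (+1)  … (5 more years) …
  2080: Thu (+2)  2081: Fri (+1) ✓  2082: Sat (+1)  2083: Sun (+1)  2084: Tue (+2)
  2085: Wed (+1)  2086: Thu (+1)  2087: Fri (+1) ✓  2088: Sun (+2)  2089: Mon (+1)
  2090: Tue (+1)  2091: Wed (+1)  2092: Fri (+2) ✓  2093: Sat (+1)
Friday years: 2064, 2070, 2081, 2087, 2092 — 5 in total.

5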